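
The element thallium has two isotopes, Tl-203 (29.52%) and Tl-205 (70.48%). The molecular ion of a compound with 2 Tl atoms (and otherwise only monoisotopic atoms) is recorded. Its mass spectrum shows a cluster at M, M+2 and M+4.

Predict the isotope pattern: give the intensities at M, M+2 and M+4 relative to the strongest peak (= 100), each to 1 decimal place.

The 2 Tl atoms are independent, so intensities follow the terms of (0.2952 + 0.7048)^2.
P(M) = 0.2952^2 = 0.087143
P(M+2) = 2 × 0.2952^1 × 0.7048^1 = 0.416114
P(M+4) = 0.7048^2 = 0.496743
The M+4 peak is largest (0.496743); scaling to 100 gives 17.5 : 83.8 : 100.0.

17.5 : 83.8 : 100.0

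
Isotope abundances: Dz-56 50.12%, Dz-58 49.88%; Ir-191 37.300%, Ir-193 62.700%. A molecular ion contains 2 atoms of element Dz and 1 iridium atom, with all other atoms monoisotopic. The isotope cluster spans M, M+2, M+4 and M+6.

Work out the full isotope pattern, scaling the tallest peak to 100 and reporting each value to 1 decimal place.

Element Dz pattern (n=2): 0.25120144 : 0.49999712 : 0.24880144
Iridium pattern (n=1): 0.3730 : 0.6270
Convolve the two distributions (both contribute in 2-u steps):
  M: 0.25120144×0.3730 = 0.093698
  M+2: 0.25120144×0.6270 + 0.49999712×0.3730 = 0.344002
  M+4: 0.49999712×0.6270 + 0.24880144×0.3730 = 0.406301
  M+6: 0.24880144×0.6270 = 0.155999
Scale to base peak (0.406301) = 100: 23.1 : 84.7 : 100.0 : 38.4

23.1 : 84.7 : 100.0 : 38.4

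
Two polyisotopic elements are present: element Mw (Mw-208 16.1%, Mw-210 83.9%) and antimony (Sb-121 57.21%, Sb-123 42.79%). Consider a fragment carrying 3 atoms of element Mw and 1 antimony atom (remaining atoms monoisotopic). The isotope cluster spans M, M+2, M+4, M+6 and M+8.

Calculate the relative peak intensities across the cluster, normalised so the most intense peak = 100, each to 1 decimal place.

Element Mw pattern (n=3): 0.00417328 : 0.06524316 : 0.33999384 : 0.59058972
Antimony pattern (n=1): 0.5721 : 0.4279
Convolve the two distributions (both contribute in 2-u steps):
  M: 0.00417328×0.5721 = 0.002388
  M+2: 0.00417328×0.4279 + 0.06524316×0.5721 = 0.039111
  M+4: 0.06524316×0.4279 + 0.33999384×0.5721 = 0.222428
  M+6: 0.33999384×0.4279 + 0.59058972×0.5721 = 0.483360
  M+8: 0.59058972×0.4279 = 0.252713
Scale to base peak (0.483360) = 100: 0.5 : 8.1 : 46.0 : 100.0 : 52.3

0.5 : 8.1 : 46.0 : 100.0 : 52.3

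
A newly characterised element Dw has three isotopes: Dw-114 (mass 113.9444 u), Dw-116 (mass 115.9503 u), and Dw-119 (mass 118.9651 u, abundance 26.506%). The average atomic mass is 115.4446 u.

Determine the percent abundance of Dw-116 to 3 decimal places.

Let x and y be the fractions of Dw-114 and Dw-116. Then x + y = 1 − 0.26506 = 0.73494 and 113.9444x + 115.9503y = 115.4446 − 0.26506×118.9651 = 83.911710594.
Substituting: 113.9444x + 115.9503(0.73494 − x) = 83.911710594
(113.9444 − 115.9503)x = -1.304802888  ⇒  x = 0.65048, y = 0.08446
Dw-114: 65.048%, Dw-116: 8.446%.

8.446%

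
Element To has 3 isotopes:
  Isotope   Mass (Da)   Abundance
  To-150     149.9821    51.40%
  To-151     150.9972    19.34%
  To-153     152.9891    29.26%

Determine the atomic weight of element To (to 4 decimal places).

151.0583 Da

Average mass = Σ (abundance × isotope mass) = 0.5140 × 149.9821 + 0.1934 × 150.9972 + 0.2926 × 152.9891
= 77.09080 + 29.20286 + 44.76461 = 151.05827 Da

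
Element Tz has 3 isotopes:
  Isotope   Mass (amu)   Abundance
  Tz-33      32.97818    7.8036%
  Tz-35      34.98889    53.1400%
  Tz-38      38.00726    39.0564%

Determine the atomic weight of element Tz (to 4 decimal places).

36.0108 amu

Weight each isotope mass by its fractional abundance: 0.078036 × 32.97818 + 0.531400 × 34.98889 + 0.390564 × 38.00726
= 2.573485 + 18.593096 + 14.844267 = 36.010848 amu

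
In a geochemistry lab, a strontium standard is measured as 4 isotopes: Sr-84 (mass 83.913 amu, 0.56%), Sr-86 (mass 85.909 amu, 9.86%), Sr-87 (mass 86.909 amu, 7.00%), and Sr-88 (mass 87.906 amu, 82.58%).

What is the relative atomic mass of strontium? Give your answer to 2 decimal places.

87.62 amu

Ar = Σ fᵢ·mᵢ = 0.0056 × 83.913 + 0.0986 × 85.909 + 0.0700 × 86.909 + 0.8258 × 87.906
= 0.4699 + 8.4706 + 6.0836 + 72.5928 = 87.6169 amu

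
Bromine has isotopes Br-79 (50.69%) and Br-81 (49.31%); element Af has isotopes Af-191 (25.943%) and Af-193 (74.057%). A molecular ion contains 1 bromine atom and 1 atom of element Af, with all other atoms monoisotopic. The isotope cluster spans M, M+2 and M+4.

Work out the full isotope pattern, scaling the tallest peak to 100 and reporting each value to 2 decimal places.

Bromine pattern (n=1): 0.5069 : 0.4931
Element Af pattern (n=1): 0.25943 : 0.74057
Convolve the two distributions (both contribute in 2-u steps):
  M: 0.5069×0.25943 = 0.131505
  M+2: 0.5069×0.74057 + 0.4931×0.25943 = 0.503320
  M+4: 0.4931×0.74057 = 0.365175
Scale to base peak (0.503320) = 100: 26.13 : 100.00 : 72.55

26.13 : 100.00 : 72.55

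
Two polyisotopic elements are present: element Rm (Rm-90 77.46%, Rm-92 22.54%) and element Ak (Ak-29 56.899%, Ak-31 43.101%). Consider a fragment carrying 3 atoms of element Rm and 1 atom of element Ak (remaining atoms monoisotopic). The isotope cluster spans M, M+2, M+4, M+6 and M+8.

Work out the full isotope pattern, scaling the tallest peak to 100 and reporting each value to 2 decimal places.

61.33 : 100.00 : 56.14 : 13.31 : 1.14

Element Rm pattern (n=3): 0.464764 : 0.40572349 : 0.11806103 : 0.01145148
Element Ak pattern (n=1): 0.56899 : 0.43101
Convolve the two distributions (both contribute in 2-u steps):
  M: 0.464764×0.56899 = 0.264446
  M+2: 0.464764×0.43101 + 0.40572349×0.56899 = 0.431171
  M+4: 0.40572349×0.43101 + 0.11806103×0.56899 = 0.242046
  M+6: 0.11806103×0.43101 + 0.01145148×0.56899 = 0.057401
  M+8: 0.01145148×0.43101 = 0.004936
Scale to base peak (0.431171) = 100: 61.33 : 100.00 : 56.14 : 13.31 : 1.14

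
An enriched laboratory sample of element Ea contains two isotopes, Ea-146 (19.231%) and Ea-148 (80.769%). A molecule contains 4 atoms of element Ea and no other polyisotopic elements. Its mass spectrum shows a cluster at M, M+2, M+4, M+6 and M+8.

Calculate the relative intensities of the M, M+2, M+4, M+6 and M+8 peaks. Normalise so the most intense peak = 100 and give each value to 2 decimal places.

0.32 : 5.40 : 34.01 : 95.24 : 100.00

Expanding (0.19231 + 0.80769)^4:
P(M) = 0.19231^4 = 0.001368
P(M+2) = 4 × 0.19231^3 × 0.80769^1 = 0.022978
P(M+4) = 6 × 0.19231^2 × 0.80769^2 = 0.144759
P(M+6) = 4 × 0.19231^1 × 0.80769^3 = 0.405318
P(M+8) = 0.80769^4 = 0.425578
The M+8 peak is largest (0.425578); scaling to 100 gives 0.32 : 5.40 : 34.01 : 95.24 : 100.00.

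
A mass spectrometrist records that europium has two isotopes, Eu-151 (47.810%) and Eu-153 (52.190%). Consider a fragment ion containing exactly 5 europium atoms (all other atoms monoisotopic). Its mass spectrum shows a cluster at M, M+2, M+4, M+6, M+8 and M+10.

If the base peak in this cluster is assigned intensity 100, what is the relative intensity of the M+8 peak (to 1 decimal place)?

(0.47810 + 0.52190)^5 gives M 0.0250, M+2 0.1363, M+4 0.2977, M+6 0.3249, M+8 0.1774, M+10 0.0387; the largest is M+6.
P(M+6) = C(5,3) × 0.47810^2 × 0.52190^3 = 10 × 0.22857961 × 0.14215492 = 0.324937 (base)
P(M+8) = C(5,4) × 0.47810^1 × 0.52190^4 = 5 × 0.4781 × 0.07419065 = 0.177353
Relative intensity = 0.177353 / 0.324937 × 100 = 54.6

54.6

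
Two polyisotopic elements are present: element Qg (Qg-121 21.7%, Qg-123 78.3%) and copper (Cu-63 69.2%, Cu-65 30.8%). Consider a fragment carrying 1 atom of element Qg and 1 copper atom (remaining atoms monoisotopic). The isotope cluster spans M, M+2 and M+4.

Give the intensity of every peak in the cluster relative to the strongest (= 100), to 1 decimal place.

Element Qg pattern (n=1): 0.2170 : 0.7830
Copper pattern (n=1): 0.6920 : 0.3080
Convolve the two distributions (both contribute in 2-u steps):
  M: 0.2170×0.6920 = 0.150164
  M+2: 0.2170×0.3080 + 0.7830×0.6920 = 0.608672
  M+4: 0.7830×0.3080 = 0.241164
Scale to base peak (0.608672) = 100: 24.7 : 100.0 : 39.6

24.7 : 100.0 : 39.6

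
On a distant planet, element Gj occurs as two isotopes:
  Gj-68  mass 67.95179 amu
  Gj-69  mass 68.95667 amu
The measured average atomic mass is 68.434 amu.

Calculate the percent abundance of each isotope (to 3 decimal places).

Gj-68: 52.013%, Gj-69: 47.987%

Let x be the fractional abundance of Gj-68; then Gj-69 has abundance 1 − x.
67.95179·x + 68.95667·(1 − x) = 68.434
(67.95179 − 68.95667)·x = 68.434 − 68.95667
x = -0.52267 / -1.00488 = 0.52013 → 52.013% Gj-68, 47.987% Gj-69.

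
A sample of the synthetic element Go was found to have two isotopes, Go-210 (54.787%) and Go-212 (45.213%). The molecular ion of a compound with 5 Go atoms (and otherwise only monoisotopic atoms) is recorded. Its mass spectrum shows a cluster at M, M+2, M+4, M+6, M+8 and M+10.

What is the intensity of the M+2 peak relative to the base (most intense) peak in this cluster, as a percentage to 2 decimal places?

60.59%

Term probabilities: M 0.0494, M+2 0.2037, M+4 0.3362, M+6 0.2774, M+8 0.1145, M+10 0.0189. Base peak = M+4.
P(M+4) = C(5,2) × 0.54787^3 × 0.45213^2 = 10 × 0.1644495 × 0.20442154 = 0.336170 (base)
P(M+2) = C(5,1) × 0.54787^4 × 0.45213^1 = 5 × 0.09009695 × 0.45213 = 0.203678
Relative intensity = 0.203678 / 0.336170 × 100 = 60.59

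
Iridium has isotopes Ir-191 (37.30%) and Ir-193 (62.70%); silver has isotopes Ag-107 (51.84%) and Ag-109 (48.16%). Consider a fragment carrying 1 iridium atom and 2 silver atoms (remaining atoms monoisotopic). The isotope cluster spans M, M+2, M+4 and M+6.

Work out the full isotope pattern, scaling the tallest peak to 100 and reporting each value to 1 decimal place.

Iridium pattern (n=1): 0.3730 : 0.6270
Silver pattern (n=2): 0.26873856 : 0.49932288 : 0.23193856
Convolve the two distributions (both contribute in 2-u steps):
  M: 0.3730×0.26873856 = 0.100239
  M+2: 0.3730×0.49932288 + 0.6270×0.26873856 = 0.354747
  M+4: 0.3730×0.23193856 + 0.6270×0.49932288 = 0.399589
  M+6: 0.6270×0.23193856 = 0.145425
Scale to base peak (0.399589) = 100: 25.1 : 88.8 : 100.0 : 36.4

25.1 : 88.8 : 100.0 : 36.4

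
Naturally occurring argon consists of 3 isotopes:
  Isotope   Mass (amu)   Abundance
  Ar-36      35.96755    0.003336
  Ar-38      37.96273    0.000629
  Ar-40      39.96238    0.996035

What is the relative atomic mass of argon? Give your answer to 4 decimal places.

39.9478 amu

Ar = Σ fᵢ·mᵢ = 0.003336 × 35.96755 + 0.000629 × 37.96273 + 0.996035 × 39.96238
= 0.119988 + 0.023879 + 39.803929 = 39.947796 amu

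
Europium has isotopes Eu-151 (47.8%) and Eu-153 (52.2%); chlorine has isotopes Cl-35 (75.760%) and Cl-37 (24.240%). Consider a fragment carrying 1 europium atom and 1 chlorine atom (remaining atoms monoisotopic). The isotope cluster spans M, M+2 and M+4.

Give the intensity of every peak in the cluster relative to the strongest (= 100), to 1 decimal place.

Europium pattern (n=1): 0.4780 : 0.5220
Chlorine pattern (n=1): 0.7576 : 0.2424
Convolve the two distributions (both contribute in 2-u steps):
  M: 0.4780×0.7576 = 0.362133
  M+2: 0.4780×0.2424 + 0.5220×0.7576 = 0.511334
  M+4: 0.5220×0.2424 = 0.126533
Scale to base peak (0.511334) = 100: 70.8 : 100.0 : 24.7

70.8 : 100.0 : 24.7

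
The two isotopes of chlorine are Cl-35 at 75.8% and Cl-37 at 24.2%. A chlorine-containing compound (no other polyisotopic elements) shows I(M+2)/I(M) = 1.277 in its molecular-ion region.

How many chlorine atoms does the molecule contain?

With n Cl atoms, P(M+2)/P(M) = C(n,1)·p^(n−1)q / p^n = n·q/p = n · 0.242/0.758.
n = 1.277 × 0.758/0.242 = 4.00 ≈ 4

4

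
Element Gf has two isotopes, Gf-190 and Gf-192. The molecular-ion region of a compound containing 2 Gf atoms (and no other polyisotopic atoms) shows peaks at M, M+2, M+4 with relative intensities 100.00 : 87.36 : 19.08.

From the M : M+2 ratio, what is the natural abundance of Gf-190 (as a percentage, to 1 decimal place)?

If p is the fraction of Gf that is Gf-190, then I(M+2)/I(M) = [C(2,1)·p^1·(1−p)] / p^2 = 2·(1−p)/p = 87.36/100.00 = 0.8736
(1−p)/p = 0.8736/2 = 0.4368  ⇒  p = 1/(1 + 0.4368) = 0.6960
Gf-190: 69.6%, Gf-192: 30.4%.

69.6%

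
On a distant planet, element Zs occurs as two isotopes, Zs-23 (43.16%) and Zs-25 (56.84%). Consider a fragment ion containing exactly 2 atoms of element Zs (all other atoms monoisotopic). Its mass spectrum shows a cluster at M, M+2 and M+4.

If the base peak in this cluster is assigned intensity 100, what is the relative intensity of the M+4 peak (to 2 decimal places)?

65.85

(0.4316 + 0.5684)^2 gives M 0.1863, M+2 0.4906, M+4 0.3231; the largest is M+2.
P(M+2) = C(2,1) × 0.4316^1 × 0.5684^1 = 2 × 0.4316 × 0.5684 = 0.490643 (base)
P(M+4) = C(2,2) × 0.4316^0 × 0.5684^2 = 1 × 1.0000 × 0.32307856 = 0.323079
Relative intensity = 0.323079 / 0.490643 × 100 = 65.85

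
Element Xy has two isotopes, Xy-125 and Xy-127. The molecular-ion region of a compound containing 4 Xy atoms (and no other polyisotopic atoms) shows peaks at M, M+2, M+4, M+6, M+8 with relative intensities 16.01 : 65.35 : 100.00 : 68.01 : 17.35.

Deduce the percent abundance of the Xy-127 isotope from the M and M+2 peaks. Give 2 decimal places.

Write p for the Xy-125 fraction. I(M+2)/I(M) = [C(4,1)·p^3·(1−p)] / p^4 = 4·(1−p)/p = 65.35/16.01 = 4.0818
(1−p)/p = 4.0818/4 = 1.0205  ⇒  p = 1/(1 + 1.0205) = 0.4949
Xy-125: 49.49%, Xy-127: 50.51%.

50.51%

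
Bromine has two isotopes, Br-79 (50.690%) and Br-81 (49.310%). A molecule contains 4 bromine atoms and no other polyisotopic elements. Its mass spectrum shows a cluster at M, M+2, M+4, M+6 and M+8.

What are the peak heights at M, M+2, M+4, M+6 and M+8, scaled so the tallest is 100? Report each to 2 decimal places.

The 4 Br atoms are independent, so intensities follow the terms of (0.50690 + 0.49310)^4.
P(M) = 0.50690^4 = 0.066022
P(M+2) = 4 × 0.50690^3 × 0.49310^1 = 0.256899
P(M+4) = 6 × 0.50690^2 × 0.49310^2 = 0.374857
P(M+6) = 4 × 0.50690^1 × 0.49310^3 = 0.243101
P(M+8) = 0.49310^4 = 0.059121
The M+4 peak is largest (0.374857); scaling to 100 gives 17.61 : 68.53 : 100.00 : 64.85 : 15.77.

17.61 : 68.53 : 100.00 : 64.85 : 15.77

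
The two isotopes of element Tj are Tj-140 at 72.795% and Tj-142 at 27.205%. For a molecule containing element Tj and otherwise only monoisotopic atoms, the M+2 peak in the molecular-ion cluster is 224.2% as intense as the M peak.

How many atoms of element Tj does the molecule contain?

6

For n independent Tj atoms, I(M+2)/I(M) = n · (abundance Tj-142) / (abundance Tj-140) = n · 0.27205/0.72795.
n = 2.242 × 0.72795/0.27205 = 6.00 ≈ 6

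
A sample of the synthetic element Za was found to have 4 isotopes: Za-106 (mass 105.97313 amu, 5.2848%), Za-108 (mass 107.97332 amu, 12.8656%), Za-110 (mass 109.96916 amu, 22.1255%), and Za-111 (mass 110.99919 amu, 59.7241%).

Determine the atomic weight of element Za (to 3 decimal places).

Average mass = Σ (abundance × isotope mass) = 0.052848 × 105.97313 + 0.128656 × 107.97332 + 0.221255 × 109.96916 + 0.597241 × 110.99919
= 5.600468 + 13.891415 + 24.331226 + 66.293267 = 110.116376 amu

110.116 amu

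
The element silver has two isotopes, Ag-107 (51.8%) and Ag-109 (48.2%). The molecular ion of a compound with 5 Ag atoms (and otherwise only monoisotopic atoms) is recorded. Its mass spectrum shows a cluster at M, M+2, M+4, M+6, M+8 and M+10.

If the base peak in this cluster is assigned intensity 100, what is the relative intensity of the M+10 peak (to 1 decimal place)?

8.1

(0.518 + 0.482)^5 gives M 0.0373, M+2 0.1735, M+4 0.3229, M+6 0.3005, M+8 0.1398, M+10 0.0260; the largest is M+4.
P(M+4) = C(5,2) × 0.518^3 × 0.482^2 = 10 × 0.13899183 × 0.232324 = 0.322911 (base)
P(M+10) = C(5,5) × 0.518^0 × 0.482^5 = 1 × 1.0000 × 0.02601568 = 0.026016
Relative intensity = 0.026016 / 0.322911 × 100 = 8.1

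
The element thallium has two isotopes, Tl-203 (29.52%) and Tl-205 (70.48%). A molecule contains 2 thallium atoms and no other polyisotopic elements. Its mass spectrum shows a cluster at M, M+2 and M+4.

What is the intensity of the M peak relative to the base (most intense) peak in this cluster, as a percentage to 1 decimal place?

Term probabilities: M 0.0871, M+2 0.4161, M+4 0.4967. Base peak = M+4.
P(M+4) = C(2,2) × 0.2952^0 × 0.7048^2 = 1 × 1.0000 × 0.49674304 = 0.496743 (base)
P(M) = C(2,0) × 0.2952^2 × 0.7048^0 = 1 × 0.08714304 × 1.0000 = 0.087143
Relative intensity = 0.087143 / 0.496743 × 100 = 17.5

17.5%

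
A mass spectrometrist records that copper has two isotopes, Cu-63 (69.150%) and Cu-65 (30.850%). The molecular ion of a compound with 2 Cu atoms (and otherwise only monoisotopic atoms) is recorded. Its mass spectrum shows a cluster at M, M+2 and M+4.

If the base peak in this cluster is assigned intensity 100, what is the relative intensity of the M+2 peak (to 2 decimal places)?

Term probabilities: M 0.4782, M+2 0.4267, M+4 0.0952. Base peak = M.
P(M) = C(2,0) × 0.69150^2 × 0.30850^0 = 1 × 0.47817225 × 1.0000 = 0.478172 (base)
P(M+2) = C(2,1) × 0.69150^1 × 0.30850^1 = 2 × 0.6915 × 0.3085 = 0.426656
Relative intensity = 0.426656 / 0.478172 × 100 = 89.23

89.23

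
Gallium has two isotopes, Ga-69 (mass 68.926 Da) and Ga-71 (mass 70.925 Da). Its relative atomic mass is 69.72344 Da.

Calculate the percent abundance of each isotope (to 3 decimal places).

Let x be the fractional abundance of Ga-69; then Ga-71 has abundance 1 − x.
68.926·x + 70.925·(1 − x) = 69.72344
(68.926 − 70.925)·x = 69.72344 − 70.925
x = -1.20156 / -1.999 = 0.60108 → 60.108% Ga-69, 39.892% Ga-71.

Ga-69: 60.108%, Ga-71: 39.892%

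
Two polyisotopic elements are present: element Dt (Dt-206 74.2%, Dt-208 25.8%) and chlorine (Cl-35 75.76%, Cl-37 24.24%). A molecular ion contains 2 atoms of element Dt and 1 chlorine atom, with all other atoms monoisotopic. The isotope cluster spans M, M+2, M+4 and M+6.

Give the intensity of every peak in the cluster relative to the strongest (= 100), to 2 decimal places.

98.49 : 100.00 : 33.82 : 3.81

Element Dt pattern (n=2): 0.550564 : 0.382872 : 0.066564
Chlorine pattern (n=1): 0.7576 : 0.2424
Convolve the two distributions (both contribute in 2-u steps):
  M: 0.550564×0.7576 = 0.417107
  M+2: 0.550564×0.2424 + 0.382872×0.7576 = 0.423521
  M+4: 0.382872×0.2424 + 0.066564×0.7576 = 0.143237
  M+6: 0.066564×0.2424 = 0.016135
Scale to base peak (0.423521) = 100: 98.49 : 100.00 : 33.82 : 3.81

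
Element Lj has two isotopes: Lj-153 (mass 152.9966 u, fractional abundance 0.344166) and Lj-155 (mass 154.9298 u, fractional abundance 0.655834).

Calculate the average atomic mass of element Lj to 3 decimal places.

154.264 u

The abundance-weighted mean is 0.344166 × 152.9966 + 0.655834 × 154.9298
= 52.65623 + 101.60823 = 154.26446 u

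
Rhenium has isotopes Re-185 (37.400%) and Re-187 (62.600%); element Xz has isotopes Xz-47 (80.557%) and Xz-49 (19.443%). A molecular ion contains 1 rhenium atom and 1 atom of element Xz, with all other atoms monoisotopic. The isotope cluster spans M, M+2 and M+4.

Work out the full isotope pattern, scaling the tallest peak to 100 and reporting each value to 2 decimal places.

Rhenium pattern (n=1): 0.3740 : 0.6260
Element Xz pattern (n=1): 0.80557 : 0.19443
Convolve the two distributions (both contribute in 2-u steps):
  M: 0.3740×0.80557 = 0.301283
  M+2: 0.3740×0.19443 + 0.6260×0.80557 = 0.577004
  M+4: 0.6260×0.19443 = 0.121713
Scale to base peak (0.577004) = 100: 52.22 : 100.00 : 21.09

52.22 : 100.00 : 21.09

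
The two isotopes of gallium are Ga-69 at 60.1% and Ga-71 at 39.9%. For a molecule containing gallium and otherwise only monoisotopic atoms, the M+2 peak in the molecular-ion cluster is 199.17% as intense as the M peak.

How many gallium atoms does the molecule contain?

The M+2/M ratio from n Ga atoms is n · q/p = n · 0.399/0.601.
n = 1.9917 × 0.601/0.399 = 3.00 ≈ 3

3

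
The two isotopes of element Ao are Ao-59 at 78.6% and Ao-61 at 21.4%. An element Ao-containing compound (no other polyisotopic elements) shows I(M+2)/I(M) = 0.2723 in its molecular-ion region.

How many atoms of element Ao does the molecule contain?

The M+2/M ratio from n Ao atoms is n · q/p = n · 0.214/0.786.
n = 0.2723 × 0.786/0.214 = 1.00 ≈ 1

1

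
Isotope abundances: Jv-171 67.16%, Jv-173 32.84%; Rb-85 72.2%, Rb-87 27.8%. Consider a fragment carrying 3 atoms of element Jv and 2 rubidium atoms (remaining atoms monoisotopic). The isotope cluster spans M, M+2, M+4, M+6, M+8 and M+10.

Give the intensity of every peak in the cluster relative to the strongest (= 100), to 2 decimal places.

44.70 : 100.00 : 89.19 : 39.64 : 8.78 : 0.77

Element Jv pattern (n=3): 0.30292287 : 0.44437107 : 0.21728925 : 0.03541681
Rubidium pattern (n=2): 0.521284 : 0.401432 : 0.077284
Convolve the two distributions (both contribute in 2-u steps):
  M: 0.30292287×0.521284 = 0.157909
  M+2: 0.30292287×0.401432 + 0.44437107×0.521284 = 0.353246
  M+4: 0.30292287×0.077284 + 0.44437107×0.401432 + 0.21728925×0.521284 = 0.315065
  M+6: 0.44437107×0.077284 + 0.21728925×0.401432 + 0.03541681×0.521284 = 0.140032
  M+8: 0.21728925×0.077284 + 0.03541681×0.401432 = 0.031010
  M+10: 0.03541681×0.077284 = 0.002737
Scale to base peak (0.353246) = 100: 44.70 : 100.00 : 89.19 : 39.64 : 8.78 : 0.77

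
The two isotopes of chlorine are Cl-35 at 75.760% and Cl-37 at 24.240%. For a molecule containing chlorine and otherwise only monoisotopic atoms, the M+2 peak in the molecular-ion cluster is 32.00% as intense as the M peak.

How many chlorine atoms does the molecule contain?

For n independent Cl atoms, I(M+2)/I(M) = n · (abundance Cl-37) / (abundance Cl-35) = n · 0.24240/0.75760.
n = 0.3200 × 0.75760/0.24240 = 1.00 ≈ 1

1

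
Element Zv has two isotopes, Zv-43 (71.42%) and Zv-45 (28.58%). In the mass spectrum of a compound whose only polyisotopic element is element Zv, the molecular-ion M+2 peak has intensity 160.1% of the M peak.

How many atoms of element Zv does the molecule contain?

The M+2/M ratio from n Zv atoms is n · q/p = n · 0.2858/0.7142.
n = 1.601 × 0.7142/0.2858 = 4.00 ≈ 4

4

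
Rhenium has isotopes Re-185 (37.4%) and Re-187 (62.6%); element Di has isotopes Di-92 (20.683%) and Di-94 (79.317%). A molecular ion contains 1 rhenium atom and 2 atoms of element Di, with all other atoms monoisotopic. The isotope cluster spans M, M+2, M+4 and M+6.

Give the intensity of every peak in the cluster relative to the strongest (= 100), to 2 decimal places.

3.63 : 33.92 : 100.00 : 89.37

Rhenium pattern (n=1): 0.3740 : 0.6260
Element Di pattern (n=2): 0.04277865 : 0.3281027 : 0.62911865
Convolve the two distributions (both contribute in 2-u steps):
  M: 0.3740×0.04277865 = 0.015999
  M+2: 0.3740×0.3281027 + 0.6260×0.04277865 = 0.149490
  M+4: 0.3740×0.62911865 + 0.6260×0.3281027 = 0.440683
  M+6: 0.6260×0.62911865 = 0.393828
Scale to base peak (0.440683) = 100: 3.63 : 33.92 : 100.00 : 89.37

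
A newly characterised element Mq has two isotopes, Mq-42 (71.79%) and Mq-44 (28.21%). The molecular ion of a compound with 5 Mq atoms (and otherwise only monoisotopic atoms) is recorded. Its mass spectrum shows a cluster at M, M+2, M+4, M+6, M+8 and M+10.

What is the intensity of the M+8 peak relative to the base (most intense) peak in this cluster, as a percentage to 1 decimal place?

6.1%

Binomial terms of (0.7179 + 0.2821)^5: M 0.1907, M+2 0.3747, M+4 0.2944, M+6 0.1157, M+8 0.0227, M+10 0.0018 → M+2 is the base peak.
P(M+2) = C(5,1) × 0.7179^4 × 0.2821^1 = 5 × 0.26561697 × 0.2821 = 0.374653 (base)
P(M+8) = C(5,4) × 0.7179^1 × 0.2821^4 = 5 × 0.7179 × 0.00633304 = 0.022732
Relative intensity = 0.022732 / 0.374653 × 100 = 6.1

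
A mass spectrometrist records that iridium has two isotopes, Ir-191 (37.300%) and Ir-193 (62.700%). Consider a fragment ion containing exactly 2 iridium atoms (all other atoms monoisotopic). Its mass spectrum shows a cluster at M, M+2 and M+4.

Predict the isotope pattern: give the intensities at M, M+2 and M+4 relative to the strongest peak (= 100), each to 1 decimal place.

29.7 : 100.0 : 84.0

The 2 Ir atoms are independent, so intensities follow the terms of (0.37300 + 0.62700)^2.
P(M) = 0.37300^2 = 0.139129
P(M+2) = 2 × 0.37300^1 × 0.62700^1 = 0.467742
P(M+4) = 0.62700^2 = 0.393129
The M+2 peak is largest (0.467742); scaling to 100 gives 29.7 : 100.0 : 84.0.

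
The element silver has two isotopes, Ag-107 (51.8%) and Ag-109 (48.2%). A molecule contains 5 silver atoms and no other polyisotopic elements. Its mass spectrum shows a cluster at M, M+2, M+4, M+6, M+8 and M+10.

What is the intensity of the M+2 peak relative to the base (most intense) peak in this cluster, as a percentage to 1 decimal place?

(0.518 + 0.482)^5 gives M 0.0373, M+2 0.1735, M+4 0.3229, M+6 0.3005, M+8 0.1398, M+10 0.0260; the largest is M+4.
P(M+4) = C(5,2) × 0.518^3 × 0.482^2 = 10 × 0.13899183 × 0.232324 = 0.322911 (base)
P(M+2) = C(5,1) × 0.518^4 × 0.482^1 = 5 × 0.07199777 × 0.4820 = 0.173515
Relative intensity = 0.173515 / 0.322911 × 100 = 53.7

53.7%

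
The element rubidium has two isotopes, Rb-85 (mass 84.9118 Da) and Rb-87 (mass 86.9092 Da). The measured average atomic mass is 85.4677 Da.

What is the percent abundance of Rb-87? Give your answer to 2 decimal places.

27.83%

Writing the weighted mean with unknown fraction x of Rb-85:
84.9118·x + 86.9092·(1 − x) = 85.4677
(84.9118 − 86.9092)·x = 85.4677 − 86.9092
x = -1.4415 / -1.9974 = 0.72169 → 72.17% Rb-85, 27.83% Rb-87.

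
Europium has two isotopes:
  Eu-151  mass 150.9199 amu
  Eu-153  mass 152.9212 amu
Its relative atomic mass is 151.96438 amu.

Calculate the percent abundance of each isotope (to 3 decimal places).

Eu-151: 47.810%, Eu-153: 52.190%

Let x be the fractional abundance of Eu-151; then Eu-153 has abundance 1 − x.
150.9199·x + 152.9212·(1 − x) = 151.96438
(150.9199 − 152.9212)·x = 151.96438 − 152.9212
x = -0.95682 / -2.0013 = 0.47810 → 47.810% Eu-151, 52.190% Eu-153.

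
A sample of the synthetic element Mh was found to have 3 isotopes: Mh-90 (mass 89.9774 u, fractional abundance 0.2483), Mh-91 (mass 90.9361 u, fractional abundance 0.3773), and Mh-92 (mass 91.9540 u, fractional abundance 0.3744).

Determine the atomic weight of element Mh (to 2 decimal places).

Ar = Σ fᵢ·mᵢ = 0.2483 × 89.9774 + 0.3773 × 90.9361 + 0.3744 × 91.9540
= 22.34139 + 34.31019 + 34.42758 = 91.07916 u

91.08 u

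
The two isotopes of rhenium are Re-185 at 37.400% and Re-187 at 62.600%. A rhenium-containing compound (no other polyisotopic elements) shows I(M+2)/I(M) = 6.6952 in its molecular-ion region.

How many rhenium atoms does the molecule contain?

For n independent Re atoms, I(M+2)/I(M) = n · (abundance Re-187) / (abundance Re-185) = n · 0.62600/0.37400.
n = 6.6952 × 0.37400/0.62600 = 4.00 ≈ 4

4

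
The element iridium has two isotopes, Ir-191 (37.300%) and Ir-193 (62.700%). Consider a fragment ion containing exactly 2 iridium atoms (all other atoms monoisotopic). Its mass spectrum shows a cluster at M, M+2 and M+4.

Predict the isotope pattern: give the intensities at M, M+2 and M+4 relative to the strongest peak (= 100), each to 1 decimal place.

The 2 Ir atoms are independent, so intensities follow the terms of (0.37300 + 0.62700)^2.
P(M) = 0.37300^2 = 0.139129
P(M+2) = 2 × 0.37300^1 × 0.62700^1 = 0.467742
P(M+4) = 0.62700^2 = 0.393129
The M+2 peak is largest (0.467742); scaling to 100 gives 29.7 : 100.0 : 84.0.

29.7 : 100.0 : 84.0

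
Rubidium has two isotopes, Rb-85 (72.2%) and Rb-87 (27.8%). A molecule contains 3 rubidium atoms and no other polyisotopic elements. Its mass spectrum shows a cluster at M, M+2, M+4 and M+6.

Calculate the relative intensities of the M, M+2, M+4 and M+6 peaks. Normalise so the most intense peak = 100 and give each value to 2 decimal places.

86.57 : 100.00 : 38.50 : 4.94

Expanding (0.722 + 0.278)^3:
P(M) = 0.722^3 = 0.376367
P(M+2) = 3 × 0.722^2 × 0.278^1 = 0.434751
P(M+4) = 3 × 0.722^1 × 0.278^2 = 0.167397
P(M+6) = 0.278^3 = 0.021485
The M+2 peak is largest (0.434751); scaling to 100 gives 86.57 : 100.00 : 38.50 : 4.94.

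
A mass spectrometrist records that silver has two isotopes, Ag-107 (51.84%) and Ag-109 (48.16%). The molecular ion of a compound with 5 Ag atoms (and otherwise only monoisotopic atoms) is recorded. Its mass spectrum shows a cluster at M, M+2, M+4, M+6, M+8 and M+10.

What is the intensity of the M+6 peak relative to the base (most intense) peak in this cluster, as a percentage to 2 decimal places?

92.90%

Binomial terms of (0.5184 + 0.4816)^5: M 0.0374, M+2 0.1739, M+4 0.3231, M+6 0.3002, M+8 0.1394, M+10 0.0259 → M+4 is the base peak.
P(M+4) = C(5,2) × 0.5184^3 × 0.4816^2 = 10 × 0.13931407 × 0.23193856 = 0.323123 (base)
P(M+6) = C(5,3) × 0.5184^2 × 0.4816^3 = 10 × 0.26873856 × 0.11170161 = 0.300185
Relative intensity = 0.300185 / 0.323123 × 100 = 92.90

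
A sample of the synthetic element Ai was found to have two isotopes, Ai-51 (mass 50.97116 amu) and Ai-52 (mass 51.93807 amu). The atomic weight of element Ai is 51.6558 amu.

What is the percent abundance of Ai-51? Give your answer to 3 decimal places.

29.193%

Let x be the fractional abundance of Ai-51; then Ai-52 has abundance 1 − x.
50.97116·x + 51.93807·(1 − x) = 51.6558
(50.97116 − 51.93807)·x = 51.6558 − 51.93807
x = -0.28227 / -0.96691 = 0.29193 → 29.193% Ai-51, 70.807% Ai-52.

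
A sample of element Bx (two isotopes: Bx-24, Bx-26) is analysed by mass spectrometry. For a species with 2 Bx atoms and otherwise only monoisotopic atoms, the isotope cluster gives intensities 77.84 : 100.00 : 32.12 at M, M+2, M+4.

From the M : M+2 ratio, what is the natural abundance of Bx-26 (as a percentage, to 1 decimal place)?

If p is the fraction of Bx that is Bx-24, then I(M+2)/I(M) = [C(2,1)·p^1·(1−p)] / p^2 = 2·(1−p)/p = 100.00/77.84 = 1.2847
(1−p)/p = 1.2847/2 = 0.6423  ⇒  p = 1/(1 + 0.6423) = 0.6089
Bx-24: 60.9%, Bx-26: 39.1%.

39.1%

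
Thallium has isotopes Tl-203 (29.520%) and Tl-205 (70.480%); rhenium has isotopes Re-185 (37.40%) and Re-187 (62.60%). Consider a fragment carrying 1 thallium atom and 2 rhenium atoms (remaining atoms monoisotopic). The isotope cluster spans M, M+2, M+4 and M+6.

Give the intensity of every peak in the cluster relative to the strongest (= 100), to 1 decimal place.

9.3 : 53.1 : 100.0 : 62.0

Thallium pattern (n=1): 0.2952 : 0.7048
Rhenium pattern (n=2): 0.139876 : 0.468248 : 0.391876
Convolve the two distributions (both contribute in 2-u steps):
  M: 0.2952×0.139876 = 0.041291
  M+2: 0.2952×0.468248 + 0.7048×0.139876 = 0.236811
  M+4: 0.2952×0.391876 + 0.7048×0.468248 = 0.445703
  M+6: 0.7048×0.391876 = 0.276194
Scale to base peak (0.445703) = 100: 9.3 : 53.1 : 100.0 : 62.0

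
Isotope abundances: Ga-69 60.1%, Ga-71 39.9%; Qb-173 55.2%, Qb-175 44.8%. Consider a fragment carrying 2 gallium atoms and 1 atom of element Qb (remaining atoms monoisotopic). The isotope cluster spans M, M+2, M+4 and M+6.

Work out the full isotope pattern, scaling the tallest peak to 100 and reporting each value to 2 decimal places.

Gallium pattern (n=2): 0.361201 : 0.479598 : 0.159201
Element Qb pattern (n=1): 0.5520 : 0.4480
Convolve the two distributions (both contribute in 2-u steps):
  M: 0.361201×0.5520 = 0.199383
  M+2: 0.361201×0.4480 + 0.479598×0.5520 = 0.426556
  M+4: 0.479598×0.4480 + 0.159201×0.5520 = 0.302739
  M+6: 0.159201×0.4480 = 0.071322
Scale to base peak (0.426556) = 100: 46.74 : 100.00 : 70.97 : 16.72

46.74 : 100.00 : 70.97 : 16.72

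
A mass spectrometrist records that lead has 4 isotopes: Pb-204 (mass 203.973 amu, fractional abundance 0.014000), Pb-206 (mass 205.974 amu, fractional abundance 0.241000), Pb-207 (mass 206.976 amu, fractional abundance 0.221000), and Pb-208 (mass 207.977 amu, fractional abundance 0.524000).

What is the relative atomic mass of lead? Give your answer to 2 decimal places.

Weight each isotope mass by its fractional abundance: 0.014000 × 203.973 + 0.241000 × 205.974 + 0.221000 × 206.976 + 0.524000 × 207.977
= 2.8556 + 49.6397 + 45.7417 + 108.9799 = 207.2169 amu

207.22 amu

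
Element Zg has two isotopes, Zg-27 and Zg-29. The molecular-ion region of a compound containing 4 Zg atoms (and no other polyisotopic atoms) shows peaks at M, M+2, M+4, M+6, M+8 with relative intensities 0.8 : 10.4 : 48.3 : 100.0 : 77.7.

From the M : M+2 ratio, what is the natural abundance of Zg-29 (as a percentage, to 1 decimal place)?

76.5%

If p is the fraction of Zg that is Zg-27, then I(M+2)/I(M) = [C(4,1)·p^3·(1−p)] / p^4 = 4·(1−p)/p = 10.4/0.8 = 13.0000
(1−p)/p = 13.0000/4 = 3.2500  ⇒  p = 1/(1 + 3.2500) = 0.2353
Zg-27: 23.5%, Zg-29: 76.5%.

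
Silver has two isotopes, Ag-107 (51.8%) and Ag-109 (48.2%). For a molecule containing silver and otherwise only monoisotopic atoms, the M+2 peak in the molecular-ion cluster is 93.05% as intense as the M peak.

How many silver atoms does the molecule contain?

With n Ag atoms, P(M+2)/P(M) = C(n,1)·p^(n−1)q / p^n = n·q/p = n · 0.482/0.518.
n = 0.9305 × 0.518/0.482 = 1.00 ≈ 1

1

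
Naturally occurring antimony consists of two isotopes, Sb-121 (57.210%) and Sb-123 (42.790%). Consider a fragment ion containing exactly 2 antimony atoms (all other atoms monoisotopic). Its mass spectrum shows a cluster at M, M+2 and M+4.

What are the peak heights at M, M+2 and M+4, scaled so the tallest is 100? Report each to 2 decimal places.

Expanding (0.57210 + 0.42790)^2:
P(M) = 0.57210^2 = 0.327298
P(M+2) = 2 × 0.57210^1 × 0.42790^1 = 0.489603
P(M+4) = 0.42790^2 = 0.183098
The M+2 peak is largest (0.489603); scaling to 100 gives 66.85 : 100.00 : 37.40.

66.85 : 100.00 : 37.40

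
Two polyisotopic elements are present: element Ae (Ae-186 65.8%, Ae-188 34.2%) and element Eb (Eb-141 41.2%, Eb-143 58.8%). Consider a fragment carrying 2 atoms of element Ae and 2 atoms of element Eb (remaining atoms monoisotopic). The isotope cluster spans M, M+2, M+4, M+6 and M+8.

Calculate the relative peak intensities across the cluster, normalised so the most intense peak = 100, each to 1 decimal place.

Element Ae pattern (n=2): 0.432964 : 0.450072 : 0.116964
Element Eb pattern (n=2): 0.169744 : 0.484512 : 0.345744
Convolve the two distributions (both contribute in 2-u steps):
  M: 0.432964×0.169744 = 0.073493
  M+2: 0.432964×0.484512 + 0.450072×0.169744 = 0.286173
  M+4: 0.432964×0.345744 + 0.450072×0.484512 + 0.116964×0.169744 = 0.387614
  M+6: 0.450072×0.345744 + 0.116964×0.484512 = 0.212280
  M+8: 0.116964×0.345744 = 0.040440
Scale to base peak (0.387614) = 100: 19.0 : 73.8 : 100.0 : 54.8 : 10.4

19.0 : 73.8 : 100.0 : 54.8 : 10.4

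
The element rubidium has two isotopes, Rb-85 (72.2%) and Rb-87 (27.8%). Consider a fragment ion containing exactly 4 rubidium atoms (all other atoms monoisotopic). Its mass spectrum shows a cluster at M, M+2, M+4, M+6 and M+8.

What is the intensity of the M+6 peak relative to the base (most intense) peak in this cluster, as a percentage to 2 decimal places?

14.83%

Term probabilities: M 0.2717, M+2 0.4185, M+4 0.2417, M+6 0.0620, M+8 0.0060. Base peak = M+2.
P(M+2) = C(4,1) × 0.722^3 × 0.278^1 = 4 × 0.37636705 × 0.2780 = 0.418520 (base)
P(M+6) = C(4,3) × 0.722^1 × 0.278^3 = 4 × 0.7220 × 0.02148495 = 0.062049
Relative intensity = 0.062049 / 0.418520 × 100 = 14.83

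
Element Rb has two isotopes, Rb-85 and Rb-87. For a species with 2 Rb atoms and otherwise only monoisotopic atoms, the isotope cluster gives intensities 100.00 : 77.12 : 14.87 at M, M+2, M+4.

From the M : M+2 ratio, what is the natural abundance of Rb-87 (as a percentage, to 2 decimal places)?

27.83%

If p is the fraction of Rb that is Rb-85, then I(M+2)/I(M) = [C(2,1)·p^1·(1−p)] / p^2 = 2·(1−p)/p = 77.12/100.00 = 0.7712
(1−p)/p = 0.7712/2 = 0.3856  ⇒  p = 1/(1 + 0.3856) = 0.7217
Rb-85: 72.17%, Rb-87: 27.83%.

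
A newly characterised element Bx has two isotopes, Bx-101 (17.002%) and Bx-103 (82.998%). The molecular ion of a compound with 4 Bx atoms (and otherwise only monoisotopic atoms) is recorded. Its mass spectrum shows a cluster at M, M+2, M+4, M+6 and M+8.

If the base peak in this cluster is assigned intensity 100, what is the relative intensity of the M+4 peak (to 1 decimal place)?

(0.17002 + 0.82998)^4 gives M 0.0008, M+2 0.0163, M+4 0.1195, M+6 0.3888, M+8 0.4745; the largest is M+8.
P(M+8) = C(4,4) × 0.17002^0 × 0.82998^4 = 1 × 1.0000 × 0.47453747 = 0.474537 (base)
P(M+4) = C(4,2) × 0.17002^2 × 0.82998^2 = 6 × 0.0289068 × 0.6888668 = 0.119478
Relative intensity = 0.119478 / 0.474537 × 100 = 25.2

25.2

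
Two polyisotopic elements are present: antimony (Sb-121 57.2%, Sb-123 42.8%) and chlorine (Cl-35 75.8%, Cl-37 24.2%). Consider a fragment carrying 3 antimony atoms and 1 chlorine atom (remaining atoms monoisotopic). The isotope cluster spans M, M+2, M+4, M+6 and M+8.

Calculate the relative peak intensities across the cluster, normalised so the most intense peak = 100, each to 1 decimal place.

Antimony pattern (n=3): 0.18714925 : 0.42010426 : 0.31434374 : 0.07840275
Chlorine pattern (n=1): 0.7580 : 0.2420
Convolve the two distributions (both contribute in 2-u steps):
  M: 0.18714925×0.7580 = 0.141859
  M+2: 0.18714925×0.2420 + 0.42010426×0.7580 = 0.363729
  M+4: 0.42010426×0.2420 + 0.31434374×0.7580 = 0.339938
  M+6: 0.31434374×0.2420 + 0.07840275×0.7580 = 0.135500
  M+8: 0.07840275×0.2420 = 0.018973
Scale to base peak (0.363729) = 100: 39.0 : 100.0 : 93.5 : 37.3 : 5.2

39.0 : 100.0 : 93.5 : 37.3 : 5.2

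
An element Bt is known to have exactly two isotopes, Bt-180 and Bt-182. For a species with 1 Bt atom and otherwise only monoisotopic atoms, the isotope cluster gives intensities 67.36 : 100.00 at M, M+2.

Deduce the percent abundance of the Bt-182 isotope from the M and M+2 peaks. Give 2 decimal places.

Write p for the Bt-180 fraction. I(M+2)/I(M) = [C(1,1)·p^0·(1−p)] / p^1 = 1·(1−p)/p = 100.00/67.36 = 1.4846
(1−p)/p = 1.4846/1 = 1.4846  ⇒  p = 1/(1 + 1.4846) = 0.4025
Bt-180: 40.25%, Bt-182: 59.75%.

59.75%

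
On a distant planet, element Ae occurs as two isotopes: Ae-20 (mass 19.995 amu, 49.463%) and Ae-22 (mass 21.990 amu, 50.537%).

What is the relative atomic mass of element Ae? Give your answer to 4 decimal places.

21.0032 amu

Ar = Σ fᵢ·mᵢ = 0.49463 × 19.995 + 0.50537 × 21.990
= 9.89013 + 11.11309 = 21.00322 amu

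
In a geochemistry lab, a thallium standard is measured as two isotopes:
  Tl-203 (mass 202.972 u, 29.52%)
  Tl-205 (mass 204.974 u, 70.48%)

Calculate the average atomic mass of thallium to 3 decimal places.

204.383 u

Ar = Σ fᵢ·mᵢ = 0.2952 × 202.972 + 0.7048 × 204.974
= 59.9173 + 144.4657 = 204.3830 u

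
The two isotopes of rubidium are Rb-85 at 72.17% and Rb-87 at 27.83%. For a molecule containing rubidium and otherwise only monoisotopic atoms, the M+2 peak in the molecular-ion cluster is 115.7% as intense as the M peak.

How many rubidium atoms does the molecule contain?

For n independent Rb atoms, I(M+2)/I(M) = n · (abundance Rb-87) / (abundance Rb-85) = n · 0.2783/0.7217.
n = 1.157 × 0.7217/0.2783 = 3.00 ≈ 3

3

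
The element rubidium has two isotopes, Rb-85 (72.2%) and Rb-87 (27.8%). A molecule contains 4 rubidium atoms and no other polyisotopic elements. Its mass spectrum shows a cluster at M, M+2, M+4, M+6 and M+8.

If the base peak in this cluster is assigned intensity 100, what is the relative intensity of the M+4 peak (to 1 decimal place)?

(0.722 + 0.278)^4 gives M 0.2717, M+2 0.4185, M+4 0.2417, M+6 0.0620, M+8 0.0060; the largest is M+2.
P(M+2) = C(4,1) × 0.722^3 × 0.278^1 = 4 × 0.37636705 × 0.2780 = 0.418520 (base)
P(M+4) = C(4,2) × 0.722^2 × 0.278^2 = 6 × 0.521284 × 0.077284 = 0.241721
Relative intensity = 0.241721 / 0.418520 × 100 = 57.8

57.8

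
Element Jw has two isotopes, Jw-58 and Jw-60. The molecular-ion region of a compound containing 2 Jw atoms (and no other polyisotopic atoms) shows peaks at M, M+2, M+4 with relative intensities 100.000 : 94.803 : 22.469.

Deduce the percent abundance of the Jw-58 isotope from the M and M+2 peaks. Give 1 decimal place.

Write p for the Jw-58 fraction. I(M+2)/I(M) = [C(2,1)·p^1·(1−p)] / p^2 = 2·(1−p)/p = 94.803/100.000 = 0.9480
(1−p)/p = 0.9480/2 = 0.4740  ⇒  p = 1/(1 + 0.4740) = 0.6784
Jw-58: 67.8%, Jw-60: 32.2%.

67.8%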